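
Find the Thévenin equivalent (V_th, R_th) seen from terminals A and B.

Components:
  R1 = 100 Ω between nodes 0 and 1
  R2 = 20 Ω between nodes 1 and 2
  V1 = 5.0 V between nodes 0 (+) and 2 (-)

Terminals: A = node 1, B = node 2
Step 1 — V_th is the open-circuit voltage V_A - V_B (nothing connected across the terminals).
Nodal analysis, taking node 2 as the 0 V reference.
Source V1 fixes V_0 = 5 V.
KCL at each unknown node (sum of currents leaving = 0; resistances in Ω):
  Node 1: (V_1 - 5)/100 + (V_1 - 0)/20 = 0
Collecting terms: 0.06 × V_1 = 0.05  =>  V_1 = 0.8333 V
V_th = V_1 - V_2 = 0.8333 - 0 = 0.8333 V
Step 2 — R_th: zero the source — replace V1 by a short circuit (node 2 merges into node 0) — and find the resistance seen between A (node 1) and B (node 0).
Reduce the network between node 1 (A) and node 0 (B) by series/parallel combination:
  Rp1 = R1 ‖ R2 (parallel, both between nodes 0 and 1) = 1/(1/100 + 1/20) = 16.67 Ω
R_th = 16.67 Ω

Final answer: V_th = 0.8333 V, R_th = 16.67 Ω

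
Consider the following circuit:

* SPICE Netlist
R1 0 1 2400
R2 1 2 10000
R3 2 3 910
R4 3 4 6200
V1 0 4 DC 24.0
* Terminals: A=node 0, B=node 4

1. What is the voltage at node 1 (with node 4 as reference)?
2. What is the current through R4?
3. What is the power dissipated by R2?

Nodal analysis, taking node 4 as the 0 V reference.
Source V1 fixes V_0 = 24 V.
KCL at each unknown node (sum of currents leaving = 0; resistances in Ω):
  Node 1: (V_1 - 24)/2400 + (V_1 - V_2)/10000 = 0
  Node 2: (V_2 - V_1)/10000 + (V_2 - V_3)/910 = 0
  Node 3: (V_3 - V_2)/910 + (V_3 - 0)/6200 = 0
Collecting terms (coefficients in siemens):
  0.0005167·V_1 - 0.0001·V_2 = 0.01
  0.001199·V_2 - 0.0001·V_1 - 0.001099·V_3 = 0
  0.00126·V_3 - 0.001099·V_2 = 0
Solving these 3 simultaneous equations (Gaussian elimination) gives:
  V_1 = 21.05 V, V_2 = 8.746 V, V_3 = 7.627 V
Part 1:
  Read off the nodal solution: V_1 = 21.05 V
Part 2:
  I_R4 = (V_3 - V_4)/R4 = (7.627 - 0)/6200 = 0.00123 A
  Magnitude: I_R4 = 0.00123 A
Part 3:
  I_R2 = (V_1 - V_2)/R2 = (21.05 - 8.746)/10000 = 0.00123 A
  P_R2 = I_R2² × R2 = (0.00123)² × 10000 = 0.01513 W

Final answers:
1. V_1 = 21.05 V
2. I_R4 = 0.00123 A
3. P_R2 = 0.01513 W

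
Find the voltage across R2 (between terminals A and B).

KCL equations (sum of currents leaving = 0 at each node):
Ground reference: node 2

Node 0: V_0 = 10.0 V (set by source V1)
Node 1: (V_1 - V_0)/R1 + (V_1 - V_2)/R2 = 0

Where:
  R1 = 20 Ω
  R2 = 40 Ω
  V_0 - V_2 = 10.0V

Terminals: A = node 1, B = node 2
R1 and R2 are in series across V1 (node 0 → node 1 → node 2), and the output A–B is taken across R2, so this is a voltage divider.
Series current: I = V1/(R1 + R2) = 10/(20 + 40) = 10/60 = 0.1667 A
V_R2 = I × R2 = V1 × R2/(R1 + R2) = 10 × 40/60 = 6.667 V

Final answer: 6.667 V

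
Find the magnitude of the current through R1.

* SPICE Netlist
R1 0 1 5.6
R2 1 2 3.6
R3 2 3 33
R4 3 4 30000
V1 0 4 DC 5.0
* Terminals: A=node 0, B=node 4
Nodal analysis, taking node 4 as the 0 V reference.
Source V1 fixes V_0 = 5 V.
KCL at each unknown node (sum of currents leaving = 0; resistances in Ω):
  Node 1: (V_1 - 5)/5.6 + (V_1 - V_2)/3.6 = 0
  Node 2: (V_2 - V_1)/3.6 + (V_2 - V_3)/33 = 0
  Node 3: (V_3 - V_2)/33 + (V_3 - 0)/30000 = 0
Collecting terms (coefficients in siemens):
  0.4563·V_1 - 0.2778·V_2 = 0.8929
  0.3081·V_2 - 0.2778·V_1 - 0.0303·V_3 = 0
  0.03034·V_3 - 0.0303·V_2 = 0
Solving these 3 simultaneous equations (Gaussian elimination) gives:
  V_1 = 4.999 V, V_2 = 4.998 V, V_3 = 4.993 V
I_R1 = (V_0 - V_1)/R1 = (5 - 4.999)/5.6 = 0.0001664 A
|I_R1| = 0.0001664 A

Final answer: |I_R1| = 0.0001664 A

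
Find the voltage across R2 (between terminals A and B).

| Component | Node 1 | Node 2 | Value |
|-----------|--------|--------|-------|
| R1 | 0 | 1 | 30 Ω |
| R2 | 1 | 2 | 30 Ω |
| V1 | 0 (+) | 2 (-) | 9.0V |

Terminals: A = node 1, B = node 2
R1 and R2 are in series across V1 (node 0 → node 1 → node 2), and the output A–B is taken across R2, so this is a voltage divider.
Series current: I = V1/(R1 + R2) = 9/(30 + 30) = 9/60 = 0.15 A
V_R2 = I × R2 = V1 × R2/(R1 + R2) = 9 × 30/60 = 4.5 V

Final answer: 4.5 V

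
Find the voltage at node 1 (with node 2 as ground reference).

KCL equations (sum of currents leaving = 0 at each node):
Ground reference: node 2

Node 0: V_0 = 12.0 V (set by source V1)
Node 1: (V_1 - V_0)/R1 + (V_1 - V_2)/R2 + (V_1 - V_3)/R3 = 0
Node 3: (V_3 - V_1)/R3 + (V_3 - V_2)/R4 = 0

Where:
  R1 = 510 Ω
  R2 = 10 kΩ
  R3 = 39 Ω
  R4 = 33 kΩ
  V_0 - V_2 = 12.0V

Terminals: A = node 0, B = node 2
Nodal analysis, taking node 2 as the 0 V reference.
Source V1 fixes V_0 = 12 V.
KCL at each unknown node (sum of currents leaving = 0; resistances in Ω):
  Node 1: (V_1 - 12)/510 + (V_1 - 0)/10000 + (V_1 - V_3)/39 = 0
  Node 3: (V_3 - V_1)/39 + (V_3 - 0)/33000 = 0
Collecting terms (coefficients in siemens):
  0.0277·V_1 - 0.02564·V_3 = 0.02353
  0.02567·V_3 - 0.02564·V_1 = 0
Determinant D = (0.0277)(0.02567) - (-0.02564)(-0.02564) = 0.00005368
V_1 = [(0.02353)(0.02567) - (-0.02564)(0)]/D = 11.25 V
V_3 = [(0.0277)(0) - (0.02353)(-0.02564)]/D = 11.24 V
The requested potential is V_1 = 11.25 V.

Final answer: V_1 = 11.25 V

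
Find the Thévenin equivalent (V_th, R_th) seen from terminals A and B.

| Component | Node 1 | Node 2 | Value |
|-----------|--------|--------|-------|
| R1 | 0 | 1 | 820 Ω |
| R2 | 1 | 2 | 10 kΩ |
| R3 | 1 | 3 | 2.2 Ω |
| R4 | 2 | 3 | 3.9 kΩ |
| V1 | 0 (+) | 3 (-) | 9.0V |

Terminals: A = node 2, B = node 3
Step 1 — V_th is the open-circuit voltage V_A - V_B (nothing connected across the terminals).
Nodal analysis, taking node 3 as the 0 V reference.
Source V1 fixes V_0 = 9 V.
KCL at each unknown node (sum of currents leaving = 0; resistances in Ω):
  Node 1: (V_1 - 9)/820 + (V_1 - V_2)/10000 + (V_1 - 0)/2.2 = 0
  Node 2: (V_2 - V_1)/10000 + (V_2 - 0)/3900 = 0
Collecting terms (coefficients in siemens):
  0.4559·V_1 - 0.0001·V_2 = 0.01098
  0.0003564·V_2 - 0.0001·V_1 = 0
Determinant D = (0.4559)(0.0003564) - (-0.0001)(-0.0001) = 0.0001625
V_1 = [(0.01098)(0.0003564) - (-0.0001)(0)]/D = 0.02408 V
V_2 = [(0.4559)(0) - (0.01098)(-0.0001)]/D = 0.006756 V
V_th = V_2 - V_3 = 0.006756 - 0 = 0.006756 V
Step 2 — R_th: zero the source — replace V1 by a short circuit (node 3 merges into node 0) — and find the resistance seen between A (node 2) and B (node 0).
Reduce the network between node 2 (A) and node 0 (B) by series/parallel combination:
  Rp1 = R1 ‖ R3 (parallel, both between nodes 0 and 1) = 1/(1/820 + 1/2.2) = 2.194 Ω
  Rs1 = R2 + Rp1 (series, joined only at node 1) = 10000 + 2.194 = 10000 Ω
  Rp2 = R4 ‖ Rs1 (parallel, both between nodes 0 and 2) = 1/(1/3900 + 1/10000) = 2806 Ω
R_th = 2.806 kΩ

Final answer: V_th = 0.006756 V, R_th = 2.806 kΩ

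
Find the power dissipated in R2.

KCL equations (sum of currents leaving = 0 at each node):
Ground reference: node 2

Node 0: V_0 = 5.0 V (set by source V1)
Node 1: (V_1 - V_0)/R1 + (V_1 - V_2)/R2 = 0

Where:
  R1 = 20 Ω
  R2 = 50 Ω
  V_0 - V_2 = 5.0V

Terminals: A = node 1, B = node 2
Nodal analysis, taking node 2 as the 0 V reference.
Source V1 fixes V_0 = 5 V.
KCL at each unknown node (sum of currents leaving = 0; resistances in Ω):
  Node 1: (V_1 - 5)/20 + (V_1 - 0)/50 = 0
Collecting terms: 0.07 × V_1 = 0.25  =>  V_1 = 3.571 V
I_R2 = (V_1 - V_2)/R2 = (3.571 - 0)/50 = 0.07143 A
P_R2 = I_R2² × R2 = (0.07143)² × 50 = 0.2551 W

Final answer: 0.2551 W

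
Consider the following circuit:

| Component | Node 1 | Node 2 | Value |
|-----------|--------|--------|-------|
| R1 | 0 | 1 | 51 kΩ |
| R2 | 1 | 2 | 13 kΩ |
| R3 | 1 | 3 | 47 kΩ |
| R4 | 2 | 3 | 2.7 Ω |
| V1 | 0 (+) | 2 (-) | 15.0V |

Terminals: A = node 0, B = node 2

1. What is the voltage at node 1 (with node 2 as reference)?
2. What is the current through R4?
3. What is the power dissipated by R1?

Nodal analysis, taking node 2 as the 0 V reference.
Source V1 fixes V_0 = 15 V.
KCL at each unknown node (sum of currents leaving = 0; resistances in Ω):
  Node 1: (V_1 - 15)/51000 + (V_1 - 0)/13000 + (V_1 - V_3)/47000 = 0
  Node 3: (V_3 - V_1)/47000 + (V_3 - 0)/2.7 = 0
Collecting terms (coefficients in siemens):
  0.0001178·V_1 - 0.00002128·V_3 = 0.0002941
  0.3704·V_3 - 0.00002128·V_1 = 0
Determinant D = (0.0001178)(0.3704) - (-0.00002128)(-0.00002128) = 0.00004363
V_1 = [(0.0002941)(0.3704) - (-0.00002128)(0)]/D = 2.497 V
V_3 = [(0.0001178)(0) - (0.0002941)(-0.00002128)]/D = 0.0001434 V
Part 1:
  Read off the nodal solution: V_1 = 2.497 V
Part 2:
  I_R4 = (V_2 - V_3)/R4 = (0 - 0.0001434)/2.7 = -0.00005312 A
  Magnitude: I_R4 = 0.00005312 A
Part 3:
  I_R1 = (V_0 - V_1)/R1 = (15 - 2.497)/51000 = 0.0002452 A
  P_R1 = I_R1² × R1 = (0.0002452)² × 51000 = 0.003065 W

Final answers:
1. V_1 = 2.497 V
2. I_R4 = 5.312e-05 A
3. P_R1 = 0.003065 W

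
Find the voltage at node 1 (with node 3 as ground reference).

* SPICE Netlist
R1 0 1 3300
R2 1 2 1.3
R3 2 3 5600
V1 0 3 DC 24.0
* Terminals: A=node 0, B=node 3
Nodal analysis, taking node 3 as the 0 V reference.
Source V1 fixes V_0 = 24 V.
KCL at each unknown node (sum of currents leaving = 0; resistances in Ω):
  Node 1: (V_1 - 24)/3300 + (V_1 - V_2)/1.3 = 0
  Node 2: (V_2 - V_1)/1.3 + (V_2 - 0)/5600 = 0
Collecting terms (coefficients in siemens):
  0.7695·V_1 - 0.7692·V_2 = 0.007273
  0.7694·V_2 - 0.7692·V_1 = 0
Determinant D = (0.7695)(0.7694) - (-0.7692)(-0.7692) = 0.0003705
V_1 = [(0.007273)(0.7694) - (-0.7692)(0)]/D = 15.1 V
V_2 = [(0.7695)(0) - (0.007273)(-0.7692)]/D = 15.1 V
The requested potential is V_1 = 15.1 V.

Final answer: V_1 = 15.1 V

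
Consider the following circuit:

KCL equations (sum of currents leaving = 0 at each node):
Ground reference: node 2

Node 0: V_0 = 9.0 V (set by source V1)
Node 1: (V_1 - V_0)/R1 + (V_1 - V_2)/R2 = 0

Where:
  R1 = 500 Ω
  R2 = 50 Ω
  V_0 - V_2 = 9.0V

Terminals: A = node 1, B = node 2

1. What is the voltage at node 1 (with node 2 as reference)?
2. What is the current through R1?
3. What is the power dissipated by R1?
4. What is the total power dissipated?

Nodal analysis, taking node 2 as the 0 V reference.
Source V1 fixes V_0 = 9 V.
KCL at each unknown node (sum of currents leaving = 0; resistances in Ω):
  Node 1: (V_1 - 9)/500 + (V_1 - 0)/50 = 0
Collecting terms: 0.022 × V_1 = 0.018  =>  V_1 = 0.8182 V
Part 1:
  Read off the nodal solution: V_1 = 0.8182 V
Part 2:
  I_R1 = (V_0 - V_1)/R1 = (9 - 0.8182)/500 = 0.01636 A
  Magnitude: I_R1 = 0.01636 A
Part 3:
  I_R1 = (V_0 - V_1)/R1 = (9 - 0.8182)/500 = 0.01636 A
  P_R1 = I_R1² × R1 = (0.01636)² × 500 = 0.1339 W
Part 4:
  Power in each resistor, P = (ΔV)²/R:
    P_R1 = (9 - 0.8182)²/500 = 0.1339 W
    P_R2 = (0.8182 - 0)²/50 = 0.01339 W
  P_total = P_R1 + P_R2 = 0.1473 W

Final answers:
1. V_1 = 0.8182 V
2. I_R1 = 0.01636 A
3. P_R1 = 0.1339 W
4. P_total = 0.1473 W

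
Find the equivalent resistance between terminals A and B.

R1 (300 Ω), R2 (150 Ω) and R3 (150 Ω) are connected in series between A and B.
Reduce the network between node 0 (A) and node 3 (B) by series/parallel combination:
  Rs1 = R1 + R2 (series, joined only at node 1) = 300 + 150 = 450 Ω
  Rs2 = R3 + Rs1 (series, joined only at node 2) = 150 + 450 = 600 Ω
R_eq = 600 Ω

Final answer: 600 Ω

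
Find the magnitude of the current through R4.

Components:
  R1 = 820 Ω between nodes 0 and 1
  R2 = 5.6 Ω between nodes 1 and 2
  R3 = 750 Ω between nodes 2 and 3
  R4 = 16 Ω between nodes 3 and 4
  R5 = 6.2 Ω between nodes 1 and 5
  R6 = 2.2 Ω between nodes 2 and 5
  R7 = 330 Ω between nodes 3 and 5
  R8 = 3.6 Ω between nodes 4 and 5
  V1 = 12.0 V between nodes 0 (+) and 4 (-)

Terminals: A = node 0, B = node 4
Nodal analysis, taking node 4 as the 0 V reference.
Source V1 fixes V_0 = 12 V.
KCL at each unknown node (sum of currents leaving = 0; resistances in Ω):
  Node 1: (V_1 - 12)/820 + (V_1 - V_2)/5.6 + (V_1 - V_5)/6.2 = 0
  Node 2: (V_2 - V_1)/5.6 + (V_2 - V_3)/750 + (V_2 - V_5)/2.2 = 0
  Node 3: (V_3 - V_2)/750 + (V_3 - 0)/16 + (V_3 - V_5)/330 = 0
  Node 5: (V_5 - V_1)/6.2 + (V_5 - V_2)/2.2 + (V_5 - V_3)/330 + (V_5 - 0)/3.6 = 0
Collecting terms (coefficients in siemens):
  0.3411·V_1 - 0.1786·V_2 - 0.1613·V_5 = 0.01463
  0.6345·V_2 - 0.1786·V_1 - 0.001333·V_3 - 0.4545·V_5 = 0
  0.06686·V_3 - 0.001333·V_2 - 0.00303·V_5 = 0
  0.8966·V_5 - 0.1613·V_1 - 0.4545·V_2 - 0.00303·V_3 = 0
Solving these 4 simultaneous equations (Gaussian elimination) gives:
  V_1 = 0.1015 V, V_2 = 0.0654 V, V_3 = 0.003635 V, V_5 = 0.05142 V
I_R4 = (V_3 - V_4)/R4 = (0.003635 - 0)/16 = 0.0002272 A
|I_R4| = 0.0002272 A

Final answer: |I_R4| = 0.0002272 A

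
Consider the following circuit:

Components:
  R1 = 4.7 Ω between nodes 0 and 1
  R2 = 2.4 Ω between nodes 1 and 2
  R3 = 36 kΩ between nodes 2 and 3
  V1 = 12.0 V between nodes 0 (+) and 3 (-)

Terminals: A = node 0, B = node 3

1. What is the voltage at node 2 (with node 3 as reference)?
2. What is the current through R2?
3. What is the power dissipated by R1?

Nodal analysis, taking node 3 as the 0 V reference.
Source V1 fixes V_0 = 12 V.
KCL at each unknown node (sum of currents leaving = 0; resistances in Ω):
  Node 1: (V_1 - 12)/4.7 + (V_1 - V_2)/2.4 = 0
  Node 2: (V_2 - V_1)/2.4 + (V_2 - 0)/36000 = 0
Collecting terms (coefficients in siemens):
  0.6294·V_1 - 0.4167·V_2 = 2.553
  0.4167·V_2 - 0.4167·V_1 = 0
Determinant D = (0.6294)(0.4167) - (-0.4167)(-0.4167) = 0.08867
V_1 = [(2.553)(0.4167) - (-0.4167)(0)]/D = 12 V
V_2 = [(0.6294)(0) - (2.553)(-0.4167)]/D = 12 V
Part 1:
  Read off the nodal solution: V_2 = 12 V
Part 2:
  I_R2 = (V_1 - V_2)/R2 = (12 - 12)/2.4 = 0.0003333 A
  Magnitude: I_R2 = 0.0003333 A
Part 3:
  I_R1 = (V_0 - V_1)/R1 = (12 - 12)/4.7 = 0.0003333 A
  P_R1 = I_R1² × R1 = (0.0003333)² × 4.7 = 0.000000522 W

Final answers:
1. V_2 = 12 V
2. I_R2 = 0.0003333 A
3. P_R1 = 5.22e-07 W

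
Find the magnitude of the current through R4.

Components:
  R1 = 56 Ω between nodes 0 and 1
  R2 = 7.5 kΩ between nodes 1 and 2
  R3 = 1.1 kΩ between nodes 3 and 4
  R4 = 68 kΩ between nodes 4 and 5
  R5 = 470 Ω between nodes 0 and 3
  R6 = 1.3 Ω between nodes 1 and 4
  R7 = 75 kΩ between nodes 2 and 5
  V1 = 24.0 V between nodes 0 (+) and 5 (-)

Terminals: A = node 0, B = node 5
Nodal analysis, taking node 5 as the 0 V reference.
Source V1 fixes V_0 = 24 V.
KCL at each unknown node (sum of currents leaving = 0; resistances in Ω):
  Node 1: (V_1 - 24)/56 + (V_1 - V_2)/7500 + (V_1 - V_4)/1.3 = 0
  Node 2: (V_2 - V_1)/7500 + (V_2 - 0)/75000 = 0
  Node 3: (V_3 - V_4)/1100 + (V_3 - 24)/470 = 0
  Node 4: (V_4 - V_3)/1100 + (V_4 - 0)/68000 + (V_4 - V_1)/1.3 = 0
Collecting terms (coefficients in siemens):
  0.7872·V_1 - 0.0001333·V_2 - 0.7692·V_4 = 0.4286
  0.0001467·V_2 - 0.0001333·V_1 = 0
  0.003037·V_3 - 0.0009091·V_4 = 0.05106
  0.7702·V_4 - 0.7692·V_1 - 0.0009091·V_3 = 0
Solving these 4 simultaneous equations (Gaussian elimination) gives:
  V_1 = 23.97 V, V_2 = 21.79 V, V_3 = 23.99 V, V_4 = 23.96 V
I_R4 = (V_4 - V_5)/R4 = (23.96 - 0)/68000 = 0.0003524 A
|I_R4| = 0.0003524 A

Final answer: |I_R4| = 0.0003524 A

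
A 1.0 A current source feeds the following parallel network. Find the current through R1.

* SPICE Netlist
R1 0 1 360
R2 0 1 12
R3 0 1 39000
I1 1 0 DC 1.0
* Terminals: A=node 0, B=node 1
All resistors sit directly between nodes 0 and 1, so they are in parallel and share one voltage V; the full source current 1 A splits among them.
1/R_par = 1/360 + 1/12 + 1/39000 = 0.08614 S  =>  R_par = 11.61 Ω
V = I × R_par = 1 × 11.61 = 11.61 V
I_R1 = V/R1 = 11.61/360 = 0.03225 A

Final answer: 0.03225 A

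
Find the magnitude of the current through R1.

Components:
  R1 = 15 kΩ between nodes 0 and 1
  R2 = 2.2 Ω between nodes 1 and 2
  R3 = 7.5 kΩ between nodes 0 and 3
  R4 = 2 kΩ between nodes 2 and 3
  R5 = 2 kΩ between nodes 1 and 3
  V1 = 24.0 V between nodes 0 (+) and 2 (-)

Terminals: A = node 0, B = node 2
Nodal analysis, taking node 2 as the 0 V reference.
Source V1 fixes V_0 = 24 V.
KCL at each unknown node (sum of currents leaving = 0; resistances in Ω):
  Node 1: (V_1 - 24)/15000 + (V_1 - 0)/2.2 + (V_1 - V_3)/2000 = 0
  Node 3: (V_3 - 24)/7500 + (V_3 - 0)/2000 + (V_3 - V_1)/2000 = 0
Collecting terms (coefficients in siemens):
  0.4551·V_1 - 0.0005·V_3 = 0.0016
  0.001133·V_3 - 0.0005·V_1 = 0.0032
Determinant D = (0.4551)(0.001133) - (-0.0005)(-0.0005) = 0.0005155
V_1 = [(0.0016)(0.001133) - (-0.0005)(0.0032)]/D = 0.006621 V
V_3 = [(0.4551)(0.0032) - (0.0016)(-0.0005)]/D = 2.826 V
I_R1 = (V_0 - V_1)/R1 = (24 - 0.006621)/15000 = 0.0016 A
|I_R1| = 0.0016 A

Final answer: |I_R1| = 0.0016 A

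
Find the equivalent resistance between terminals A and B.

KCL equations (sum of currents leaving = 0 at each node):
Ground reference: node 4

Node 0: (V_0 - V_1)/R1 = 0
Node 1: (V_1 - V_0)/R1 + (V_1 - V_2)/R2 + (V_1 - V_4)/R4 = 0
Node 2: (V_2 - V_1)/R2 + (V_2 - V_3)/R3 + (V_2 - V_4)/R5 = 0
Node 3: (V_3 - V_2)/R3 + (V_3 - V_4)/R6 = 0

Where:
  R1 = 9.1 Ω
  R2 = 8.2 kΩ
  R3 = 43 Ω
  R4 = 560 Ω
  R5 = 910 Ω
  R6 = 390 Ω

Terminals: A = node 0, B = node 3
The network is not a plain series/parallel combination. Inject a 1 A test current into terminal A (node 0) and return it from terminal B (node 3); then R_eq = V_A / (1 A).
Nodal analysis, taking node 3 as the 0 V reference.
Current source I_test pushes 1 A into node 0 and draws it out of node 3.
KCL at each unknown node (sum of currents leaving = 0; resistances in Ω):
  Node 0: (V_0 - V_1)/9.1 - 1 = 0
  Node 1: (V_1 - V_0)/9.1 + (V_1 - V_2)/8200 + (V_1 - V_4)/560 = 0
  Node 2: (V_2 - V_1)/8200 + (V_2 - 0)/43 + (V_2 - V_4)/910 = 0
  Node 4: (V_4 - V_1)/560 + (V_4 - V_2)/910 + (V_4 - 0)/390 = 0
Collecting terms (coefficients in siemens):
  0.1099·V_0 - 0.1099·V_1 = 1
  0.1118·V_1 - 0.1099·V_0 - 0.000122·V_2 - 0.001786·V_4 = 0
  0.02448·V_2 - 0.000122·V_1 - 0.001099·V_4 = 0
  0.005449·V_4 - 0.001786·V_1 - 0.001099·V_2 = 0
Solving these 4 simultaneous equations (Gaussian elimination) gives:
  V_0 = 770.8 V, V_1 = 761.7 V, V_2 = 15.14 V, V_4 = 252.7 V
R_eq = V_0 / 1 A = 770.8 Ω

Final answer: 770.8 Ω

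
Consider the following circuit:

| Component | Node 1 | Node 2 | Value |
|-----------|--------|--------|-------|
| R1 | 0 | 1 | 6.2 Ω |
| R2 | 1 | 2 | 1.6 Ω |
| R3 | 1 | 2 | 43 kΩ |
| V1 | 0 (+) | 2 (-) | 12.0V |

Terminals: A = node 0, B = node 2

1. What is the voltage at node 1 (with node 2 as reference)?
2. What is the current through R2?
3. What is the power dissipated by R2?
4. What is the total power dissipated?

Nodal analysis, taking node 2 as the 0 V reference.
Source V1 fixes V_0 = 12 V.
KCL at each unknown node (sum of currents leaving = 0; resistances in Ω):
  Node 1: (V_1 - 12)/6.2 + (V_1 - 0)/1.6 + (V_1 - 0)/43000 = 0
Collecting terms: 0.7863 × V_1 = 1.935  =>  V_1 = 2.461 V
Part 1:
  Read off the nodal solution: V_1 = 2.461 V
Part 2:
  I_R2 = (V_1 - V_2)/R2 = (2.461 - 0)/1.6 = 1.538 A
  Magnitude: I_R2 = 1.538 A
Part 3:
  I_R2 = (V_1 - V_2)/R2 = (2.461 - 0)/1.6 = 1.538 A
  P_R2 = I_R2² × R2 = (1.538)² × 1.6 = 3.787 W
Part 4:
  Power in each resistor, P = (ΔV)²/R:
    P_R1 = (12 - 2.461)²/6.2 = 14.67 W
    P_R2 = (2.461 - 0)²/1.6 = 3.787 W
    P_R3 = (2.461 - 0)²/43000 = 0.0001409 W
  P_total = P_R1 + P_R2 + P_R3 = 18.46 W

Final answers:
1. V_1 = 2.461 V
2. I_R2 = 1.538 A
3. P_R2 = 3.787 W
4. P_total = 18.46 W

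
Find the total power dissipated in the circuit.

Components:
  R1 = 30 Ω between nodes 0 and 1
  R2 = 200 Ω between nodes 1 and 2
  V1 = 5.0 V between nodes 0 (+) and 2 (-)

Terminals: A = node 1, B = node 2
Nodal analysis, taking node 2 as the 0 V reference.
Source V1 fixes V_0 = 5 V.
KCL at each unknown node (sum of currents leaving = 0; resistances in Ω):
  Node 1: (V_1 - 5)/30 + (V_1 - 0)/200 = 0
Collecting terms: 0.03833 × V_1 = 0.1667  =>  V_1 = 4.348 V
Power in each resistor, P = (ΔV)²/R:
  P_R1 = (5 - 4.348)²/30 = 0.01418 W
  P_R2 = (4.348 - 0)²/200 = 0.09452 W
P_total = P_R1 + P_R2 = 0.1087 W

Final answer: 0.1087 W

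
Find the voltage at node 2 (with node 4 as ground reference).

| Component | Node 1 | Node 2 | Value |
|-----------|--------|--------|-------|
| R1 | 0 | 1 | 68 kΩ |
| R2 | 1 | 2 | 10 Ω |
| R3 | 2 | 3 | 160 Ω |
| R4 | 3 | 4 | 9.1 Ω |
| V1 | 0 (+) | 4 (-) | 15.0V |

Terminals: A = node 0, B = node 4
Nodal analysis, taking node 4 as the 0 V reference.
Source V1 fixes V_0 = 15 V.
KCL at each unknown node (sum of currents leaving = 0; resistances in Ω):
  Node 1: (V_1 - 15)/68000 + (V_1 - V_2)/10 = 0
  Node 2: (V_2 - V_1)/10 + (V_2 - V_3)/160 = 0
  Node 3: (V_3 - V_2)/160 + (V_3 - 0)/9.1 = 0
Collecting terms (coefficients in siemens):
  0.1·V_1 - 0.1·V_2 = 0.0002206
  0.1063·V_2 - 0.1·V_1 - 0.00625·V_3 = 0
  0.1161·V_3 - 0.00625·V_2 = 0
Solving these 3 simultaneous equations (Gaussian elimination) gives:
  V_1 = 0.0394 V, V_2 = 0.0372 V, V_3 = 0.002002 V
The requested potential is V_2 = 0.0372 V.

Final answer: V_2 = 0.0372 V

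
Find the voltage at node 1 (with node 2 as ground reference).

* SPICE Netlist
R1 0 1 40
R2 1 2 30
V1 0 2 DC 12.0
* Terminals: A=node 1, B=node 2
Nodal analysis, taking node 2 as the 0 V reference.
Source V1 fixes V_0 = 12 V.
KCL at each unknown node (sum of currents leaving = 0; resistances in Ω):
  Node 1: (V_1 - 12)/40 + (V_1 - 0)/30 = 0
Collecting terms: 0.05833 × V_1 = 0.3  =>  V_1 = 5.143 V
The requested potential is V_1 = 5.143 V.

Final answer: V_1 = 5.143 V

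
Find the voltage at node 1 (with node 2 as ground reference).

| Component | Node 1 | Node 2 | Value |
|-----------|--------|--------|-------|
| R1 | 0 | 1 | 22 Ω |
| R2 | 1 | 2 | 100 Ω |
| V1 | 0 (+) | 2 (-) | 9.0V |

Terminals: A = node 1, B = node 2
Nodal analysis, taking node 2 as the 0 V reference.
Source V1 fixes V_0 = 9 V.
KCL at each unknown node (sum of currents leaving = 0; resistances in Ω):
  Node 1: (V_1 - 9)/22 + (V_1 - 0)/100 = 0
Collecting terms: 0.05545 × V_1 = 0.4091  =>  V_1 = 7.377 V
The requested potential is V_1 = 7.377 V.

Final answer: V_1 = 7.377 V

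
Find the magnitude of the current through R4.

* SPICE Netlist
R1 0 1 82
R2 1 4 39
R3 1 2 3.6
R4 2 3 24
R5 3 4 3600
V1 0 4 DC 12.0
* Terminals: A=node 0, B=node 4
Nodal analysis, taking node 4 as the 0 V reference.
Source V1 fixes V_0 = 12 V.
KCL at each unknown node (sum of currents leaving = 0; resistances in Ω):
  Node 1: (V_1 - 12)/82 + (V_1 - 0)/39 + (V_1 - V_2)/3.6 = 0
  Node 2: (V_2 - V_1)/3.6 + (V_2 - V_3)/24 = 0
  Node 3: (V_3 - V_2)/24 + (V_3 - 0)/3600 = 0
Collecting terms (coefficients in siemens):
  0.3156·V_1 - 0.2778·V_2 = 0.1463
  0.3194·V_2 - 0.2778·V_1 - 0.04167·V_3 = 0
  0.04194·V_3 - 0.04167·V_2 = 0
Solving these 3 simultaneous equations (Gaussian elimination) gives:
  V_1 = 3.84 V, V_2 = 3.836 V, V_3 = 3.811 V
I_R4 = (V_2 - V_3)/R4 = (3.836 - 3.811)/24 = 0.001058 A
|I_R4| = 0.001058 A

Final answer: |I_R4| = 0.001058 A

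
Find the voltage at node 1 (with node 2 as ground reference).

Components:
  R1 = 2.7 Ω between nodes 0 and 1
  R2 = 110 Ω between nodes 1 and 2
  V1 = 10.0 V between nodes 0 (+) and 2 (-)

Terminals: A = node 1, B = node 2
Nodal analysis, taking node 2 as the 0 V reference.
Source V1 fixes V_0 = 10 V.
KCL at each unknown node (sum of currents leaving = 0; resistances in Ω):
  Node 1: (V_1 - 10)/2.7 + (V_1 - 0)/110 = 0
Collecting terms: 0.3795 × V_1 = 3.704  =>  V_1 = 9.76 V
The requested potential is V_1 = 9.76 V.

Final answer: V_1 = 9.76 V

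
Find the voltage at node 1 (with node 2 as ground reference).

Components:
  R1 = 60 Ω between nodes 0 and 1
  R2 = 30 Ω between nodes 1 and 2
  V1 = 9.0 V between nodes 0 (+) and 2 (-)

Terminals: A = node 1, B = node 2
Nodal analysis, taking node 2 as the 0 V reference.
Source V1 fixes V_0 = 9 V.
KCL at each unknown node (sum of currents leaving = 0; resistances in Ω):
  Node 1: (V_1 - 9)/60 + (V_1 - 0)/30 = 0
Collecting terms: 0.05 × V_1 = 0.15  =>  V_1 = 3 V
The requested potential is V_1 = 3 V.

Final answer: V_1 = 3 V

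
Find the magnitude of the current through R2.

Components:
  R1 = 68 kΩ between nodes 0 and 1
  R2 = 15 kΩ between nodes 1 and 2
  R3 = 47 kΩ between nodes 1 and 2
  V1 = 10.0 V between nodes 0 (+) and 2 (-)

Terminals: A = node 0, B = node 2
Nodal analysis, taking node 2 as the 0 V reference.
Source V1 fixes V_0 = 10 V.
KCL at each unknown node (sum of currents leaving = 0; resistances in Ω):
  Node 1: (V_1 - 10)/68000 + (V_1 - 0)/15000 + (V_1 - 0)/47000 = 0
Collecting terms: 0.0001026 × V_1 = 0.0001471  =>  V_1 = 1.433 V
I_R2 = (V_1 - V_2)/R2 = (1.433 - 0)/15000 = 0.00009551 A
|I_R2| = 0.00009551 A

Final answer: |I_R2| = 9.551e-05 A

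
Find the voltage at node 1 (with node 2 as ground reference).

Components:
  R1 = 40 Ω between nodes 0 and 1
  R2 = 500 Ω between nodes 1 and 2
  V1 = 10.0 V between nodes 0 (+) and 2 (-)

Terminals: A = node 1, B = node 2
Nodal analysis, taking node 2 as the 0 V reference.
Source V1 fixes V_0 = 10 V.
KCL at each unknown node (sum of currents leaving = 0; resistances in Ω):
  Node 1: (V_1 - 10)/40 + (V_1 - 0)/500 = 0
Collecting terms: 0.027 × V_1 = 0.25  =>  V_1 = 9.259 V
The requested potential is V_1 = 9.259 V.

Final answer: V_1 = 9.259 V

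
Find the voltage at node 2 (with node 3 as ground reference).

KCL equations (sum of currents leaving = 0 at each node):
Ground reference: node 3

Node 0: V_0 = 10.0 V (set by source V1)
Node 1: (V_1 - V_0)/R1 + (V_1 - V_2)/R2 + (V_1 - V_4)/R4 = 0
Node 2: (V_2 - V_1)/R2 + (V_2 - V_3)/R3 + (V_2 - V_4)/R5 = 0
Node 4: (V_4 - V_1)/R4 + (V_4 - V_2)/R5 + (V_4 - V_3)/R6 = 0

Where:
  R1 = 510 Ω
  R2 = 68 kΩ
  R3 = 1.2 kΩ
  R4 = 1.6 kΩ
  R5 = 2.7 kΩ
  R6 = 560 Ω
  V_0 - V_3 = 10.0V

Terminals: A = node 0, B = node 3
Nodal analysis, taking node 3 as the 0 V reference.
Source V1 fixes V_0 = 10 V.
KCL at each unknown node (sum of currents leaving = 0; resistances in Ω):
  Node 1: (V_1 - 10)/510 + (V_1 - V_2)/68000 + (V_1 - V_4)/1600 = 0
  Node 2: (V_2 - V_1)/68000 + (V_2 - 0)/1200 + (V_2 - V_4)/2700 = 0
  Node 4: (V_4 - V_1)/1600 + (V_4 - V_2)/2700 + (V_4 - 0)/560 = 0
Collecting terms (coefficients in siemens):
  0.0026·V_1 - 0.00001471·V_2 - 0.000625·V_4 = 0.01961
  0.001218·V_2 - 0.00001471·V_1 - 0.0003704·V_4 = 0
  0.002781·V_4 - 0.000625·V_1 - 0.0003704·V_2 = 0
Solving these 3 simultaneous equations (Gaussian elimination) gives:
  V_1 = 7.997 V, V_2 = 0.67 V, V_4 = 1.886 V
The requested potential is V_2 = 0.67 V.

Final answer: V_2 = 0.67 V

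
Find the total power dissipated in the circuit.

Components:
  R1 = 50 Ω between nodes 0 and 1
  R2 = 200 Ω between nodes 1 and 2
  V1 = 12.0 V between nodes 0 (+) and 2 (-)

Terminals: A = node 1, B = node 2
Nodal analysis, taking node 2 as the 0 V reference.
Source V1 fixes V_0 = 12 V.
KCL at each unknown node (sum of currents leaving = 0; resistances in Ω):
  Node 1: (V_1 - 12)/50 + (V_1 - 0)/200 = 0
Collecting terms: 0.025 × V_1 = 0.24  =>  V_1 = 9.6 V
Power in each resistor, P = (ΔV)²/R:
  P_R1 = (12 - 9.6)²/50 = 0.1152 W
  P_R2 = (9.6 - 0)²/200 = 0.4608 W
P_total = P_R1 + P_R2 = 0.576 W

Final answer: 0.576 W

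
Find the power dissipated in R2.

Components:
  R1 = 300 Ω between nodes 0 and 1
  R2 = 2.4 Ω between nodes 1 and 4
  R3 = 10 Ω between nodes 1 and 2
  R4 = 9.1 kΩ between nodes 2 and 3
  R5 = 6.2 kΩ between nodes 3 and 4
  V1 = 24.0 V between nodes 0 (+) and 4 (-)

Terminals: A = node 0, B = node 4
Nodal analysis, taking node 4 as the 0 V reference.
Source V1 fixes V_0 = 24 V.
KCL at each unknown node (sum of currents leaving = 0; resistances in Ω):
  Node 1: (V_1 - 24)/300 + (V_1 - 0)/2.4 + (V_1 - V_2)/10 = 0
  Node 2: (V_2 - V_1)/10 + (V_2 - V_3)/9100 = 0
  Node 3: (V_3 - V_2)/9100 + (V_3 - 0)/6200 = 0
Collecting terms (coefficients in siemens):
  0.52·V_1 - 0.1·V_2 = 0.08
  0.1001·V_2 - 0.1·V_1 - 0.0001099·V_3 = 0
  0.0002712·V_3 - 0.0001099·V_2 = 0
Solving these 3 simultaneous equations (Gaussian elimination) gives:
  V_1 = 0.1904 V, V_2 = 0.1903 V, V_3 = 0.07712 V
I_R2 = (V_1 - V_4)/R2 = (0.1904 - 0)/2.4 = 0.07935 A
P_R2 = I_R2² × R2 = (0.07935)² × 2.4 = 0.01511 W

Final answer: 0.01511 W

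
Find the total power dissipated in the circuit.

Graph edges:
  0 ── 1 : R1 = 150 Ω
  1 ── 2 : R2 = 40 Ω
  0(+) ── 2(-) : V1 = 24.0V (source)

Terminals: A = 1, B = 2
Nodal analysis, taking node 2 as the 0 V reference.
Source V1 fixes V_0 = 24 V.
KCL at each unknown node (sum of currents leaving = 0; resistances in Ω):
  Node 1: (V_1 - 24)/150 + (V_1 - 0)/40 = 0
Collecting terms: 0.03167 × V_1 = 0.16  =>  V_1 = 5.053 V
Power in each resistor, P = (ΔV)²/R:
  P_R1 = (24 - 5.053)²/150 = 2.393 W
  P_R2 = (5.053 - 0)²/40 = 0.6382 W
P_total = P_R1 + P_R2 = 3.032 W

Final answer: 3.032 W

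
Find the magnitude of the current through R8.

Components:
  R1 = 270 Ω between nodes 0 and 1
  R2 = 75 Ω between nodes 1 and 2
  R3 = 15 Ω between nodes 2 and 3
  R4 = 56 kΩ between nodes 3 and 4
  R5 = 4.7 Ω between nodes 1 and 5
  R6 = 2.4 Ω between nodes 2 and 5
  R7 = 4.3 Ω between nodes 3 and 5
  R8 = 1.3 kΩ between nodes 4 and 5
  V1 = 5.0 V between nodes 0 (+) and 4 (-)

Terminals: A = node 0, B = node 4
Nodal analysis, taking node 4 as the 0 V reference.
Source V1 fixes V_0 = 5 V.
KCL at each unknown node (sum of currents leaving = 0; resistances in Ω):
  Node 1: (V_1 - 5)/270 + (V_1 - V_2)/75 + (V_1 - V_5)/4.7 = 0
  Node 2: (V_2 - V_1)/75 + (V_2 - V_3)/15 + (V_2 - V_5)/2.4 = 0
  Node 3: (V_3 - V_2)/15 + (V_3 - 0)/56000 + (V_3 - V_5)/4.3 = 0
  Node 5: (V_5 - V_1)/4.7 + (V_5 - V_2)/2.4 + (V_5 - V_3)/4.3 + (V_5 - 0)/1300 = 0
Collecting terms (coefficients in siemens):
  0.2298·V_1 - 0.01333·V_2 - 0.2128·V_5 = 0.01852
  0.4967·V_2 - 0.01333·V_1 - 0.06667·V_3 - 0.4167·V_5 = 0
  0.2992·V_3 - 0.06667·V_2 - 0.2326·V_5 = 0
  0.8628·V_5 - 0.2128·V_1 - 0.4167·V_2 - 0.2326·V_3 = 0
Solving these 4 simultaneous equations (Gaussian elimination) gives:
  V_1 = 4.126 V, V_2 = 4.112 V, V_3 = 4.112 V, V_5 = 4.112 V
I_R8 = (V_4 - V_5)/R8 = (0 - 4.112)/1300 = -0.003163 A
|I_R8| = 0.003163 A

Final answer: |I_R8| = 0.003163 A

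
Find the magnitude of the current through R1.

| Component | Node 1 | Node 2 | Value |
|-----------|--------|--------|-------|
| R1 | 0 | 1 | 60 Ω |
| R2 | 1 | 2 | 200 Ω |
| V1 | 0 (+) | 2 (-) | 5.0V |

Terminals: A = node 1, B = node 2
Nodal analysis, taking node 2 as the 0 V reference.
Source V1 fixes V_0 = 5 V.
KCL at each unknown node (sum of currents leaving = 0; resistances in Ω):
  Node 1: (V_1 - 5)/60 + (V_1 - 0)/200 = 0
Collecting terms: 0.02167 × V_1 = 0.08333  =>  V_1 = 3.846 V
I_R1 = (V_0 - V_1)/R1 = (5 - 3.846)/60 = 0.01923 A
|I_R1| = 0.01923 A

Final answer: |I_R1| = 0.01923 A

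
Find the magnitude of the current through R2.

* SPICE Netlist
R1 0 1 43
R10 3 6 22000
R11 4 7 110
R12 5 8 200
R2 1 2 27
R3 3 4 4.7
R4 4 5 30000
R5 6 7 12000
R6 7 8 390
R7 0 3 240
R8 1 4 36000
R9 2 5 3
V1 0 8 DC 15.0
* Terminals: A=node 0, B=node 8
Nodal analysis, taking node 8 as the 0 V reference.
Source V1 fixes V_0 = 15 V.
KCL at each unknown node (sum of currents leaving = 0; resistances in Ω):
  Node 1: (V_1 - 15)/43 + (V_1 - V_2)/27 + (V_1 - V_4)/36000 = 0
  Node 2: (V_2 - V_1)/27 + (V_2 - V_5)/3 = 0
  Node 3: (V_3 - V_4)/4.7 + (V_3 - 15)/240 + (V_3 - V_6)/22000 = 0
  Node 4: (V_4 - V_3)/4.7 + (V_4 - V_5)/30000 + (V_4 - V_1)/36000 + (V_4 - V_7)/110 = 0
  Node 5: (V_5 - V_4)/30000 + (V_5 - V_2)/3 + (V_5 - 0)/200 = 0
  Node 6: (V_6 - V_7)/12000 + (V_6 - V_3)/22000 = 0
  Node 7: (V_7 - V_6)/12000 + (V_7 - 0)/390 + (V_7 - V_4)/110 = 0
Collecting terms (coefficients in siemens):
  0.06032·V_1 - 0.03704·V_2 - 0.00002778·V_4 = 0.3488
  0.3704·V_2 - 0.03704·V_1 - 0.3333·V_5 = 0
  0.217·V_3 - 0.2128·V_4 - 0.00004545·V_6 = 0.0625
  0.2219·V_4 - 0.00002778·V_1 - 0.2128·V_3 - 0.00003333·V_5 - 0.009091·V_7 = 0
  0.3384·V_5 - 0.3333·V_2 - 0.00003333·V_4 = 0
  0.0001288·V_6 - 0.00004545·V_3 - 0.00008333·V_7 = 0
  0.01174·V_7 - 0.009091·V_4 - 0.00008333·V_6 = 0
Solving these 7 simultaneous equations (Gaussian elimination) gives:
  V_1 = 12.63 V, V_2 = 11.15 V, V_3 = 10.18 V, V_4 = 10.09 V
  V_5 = 10.99 V, V_6 = 8.687 V, V_7 = 7.873 V
I_R2 = (V_1 - V_2)/R2 = (12.63 - 11.15)/27 = 0.05496 A
|I_R2| = 0.05496 A

Final answer: |I_R2| = 0.05496 A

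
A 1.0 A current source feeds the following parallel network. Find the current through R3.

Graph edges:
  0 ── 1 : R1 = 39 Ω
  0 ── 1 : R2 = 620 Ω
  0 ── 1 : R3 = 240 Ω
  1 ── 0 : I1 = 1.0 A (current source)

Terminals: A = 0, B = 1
All resistors sit directly between nodes 0 and 1, so they are in parallel and share one voltage V; the full source current 1 A splits among them.
1/R_par = 1/39 + 1/620 + 1/240 = 0.03142 S  =>  R_par = 31.83 Ω
V = I × R_par = 1 × 31.83 = 31.83 V
I_R3 = V/R3 = 31.83/240 = 0.1326 A

Final answer: 0.1326 A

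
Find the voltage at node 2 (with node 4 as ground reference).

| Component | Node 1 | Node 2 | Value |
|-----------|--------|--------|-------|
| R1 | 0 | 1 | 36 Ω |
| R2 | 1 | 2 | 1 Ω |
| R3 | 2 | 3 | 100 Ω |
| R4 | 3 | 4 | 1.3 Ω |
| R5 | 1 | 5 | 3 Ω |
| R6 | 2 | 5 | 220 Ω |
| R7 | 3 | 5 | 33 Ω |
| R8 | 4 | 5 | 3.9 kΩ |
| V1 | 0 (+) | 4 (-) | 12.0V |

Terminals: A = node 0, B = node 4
Nodal analysis, taking node 4 as the 0 V reference.
Source V1 fixes V_0 = 12 V.
KCL at each unknown node (sum of currents leaving = 0; resistances in Ω):
  Node 1: (V_1 - 12)/36 + (V_1 - V_2)/1 + (V_1 - V_5)/3 = 0
  Node 2: (V_2 - V_1)/1 + (V_2 - V_3)/100 + (V_2 - V_5)/220 = 0
  Node 3: (V_3 - V_2)/100 + (V_3 - 0)/1.3 + (V_3 - V_5)/33 = 0
  Node 5: (V_5 - V_1)/3 + (V_5 - V_2)/220 + (V_5 - V_3)/33 + (V_5 - 0)/3900 = 0
Collecting terms (coefficients in siemens):
  1.361·V_1 - 1·V_2 - 0.3333·V_5 = 0.3333
  1.015·V_2 - 1·V_1 - 0.01·V_3 - 0.004545·V_5 = 0
  0.8095·V_3 - 0.01·V_2 - 0.0303·V_5 = 0
  0.3684·V_5 - 0.3333·V_1 - 0.004545·V_2 - 0.0303·V_3 = 0
Solving these 4 simultaneous equations (Gaussian elimination) gives:
  V_1 = 5.213 V, V_2 = 5.163 V, V_3 = 0.2435 V, V_5 = 4.8 V
The requested potential is V_2 = 5.163 V.

Final answer: V_2 = 5.163 V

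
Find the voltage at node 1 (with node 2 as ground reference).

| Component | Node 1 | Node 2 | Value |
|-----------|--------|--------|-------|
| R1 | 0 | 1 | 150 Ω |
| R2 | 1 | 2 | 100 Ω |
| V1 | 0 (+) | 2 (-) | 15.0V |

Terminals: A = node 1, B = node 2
Nodal analysis, taking node 2 as the 0 V reference.
Source V1 fixes V_0 = 15 V.
KCL at each unknown node (sum of currents leaving = 0; resistances in Ω):
  Node 1: (V_1 - 15)/150 + (V_1 - 0)/100 = 0
Collecting terms: 0.01667 × V_1 = 0.1  =>  V_1 = 6 V
The requested potential is V_1 = 6 V.

Final answer: V_1 = 6 V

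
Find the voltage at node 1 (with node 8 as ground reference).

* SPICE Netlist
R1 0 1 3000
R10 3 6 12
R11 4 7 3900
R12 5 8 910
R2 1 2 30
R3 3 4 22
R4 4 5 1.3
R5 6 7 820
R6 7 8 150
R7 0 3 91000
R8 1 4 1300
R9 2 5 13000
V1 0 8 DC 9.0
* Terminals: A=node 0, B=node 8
Nodal analysis, taking node 8 as the 0 V reference.
Source V1 fixes V_0 = 9 V.
KCL at each unknown node (sum of currents leaving = 0; resistances in Ω):
  Node 1: (V_1 - 9)/3000 + (V_1 - V_2)/30 + (V_1 - V_4)/1300 = 0
  Node 2: (V_2 - V_1)/30 + (V_2 - V_5)/13000 = 0
  Node 3: (V_3 - V_4)/22 + (V_3 - 9)/91000 + (V_3 - V_6)/12 = 0
  Node 4: (V_4 - V_3)/22 + (V_4 - V_5)/1.3 + (V_4 - V_1)/1300 + (V_4 - V_7)/3900 = 0
  Node 5: (V_5 - V_4)/1.3 + (V_5 - V_2)/13000 + (V_5 - 0)/910 = 0
  Node 6: (V_6 - V_7)/820 + (V_6 - V_3)/12 = 0
  Node 7: (V_7 - V_6)/820 + (V_7 - 0)/150 + (V_7 - V_4)/3900 = 0
Collecting terms (coefficients in siemens):
  0.03444·V_1 - 0.03333·V_2 - 0.0007692·V_4 = 0.003
  0.03341·V_2 - 0.03333·V_1 - 0.00007692·V_5 = 0
  0.1288·V_3 - 0.04545·V_4 - 0.08333·V_6 = 0.0000989
  0.8157·V_4 - 0.0007692·V_1 - 0.04545·V_3 - 0.7692·V_5 - 0.0002564·V_7 = 0
  0.7704·V_5 - 0.00007692·V_2 - 0.7692·V_4 = 0
  0.08455·V_6 - 0.08333·V_3 - 0.00122·V_7 = 0
  0.008143·V_7 - 0.0002564·V_4 - 0.00122·V_6 = 0
Solving these 7 simultaneous equations (Gaussian elimination) gives:
  V_1 = 3.183 V, V_2 = 3.178 V, V_3 = 0.8744 V, V_4 = 0.8914 V
  V_5 = 0.8903 V, V_6 = 0.864 V, V_7 = 0.1575 V
The requested potential is V_1 = 3.183 V.

Final answer: V_1 = 3.183 V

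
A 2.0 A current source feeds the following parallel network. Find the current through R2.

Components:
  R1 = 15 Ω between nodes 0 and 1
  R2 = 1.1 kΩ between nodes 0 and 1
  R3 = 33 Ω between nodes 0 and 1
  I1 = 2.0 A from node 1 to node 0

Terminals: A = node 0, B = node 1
All resistors sit directly between nodes 0 and 1, so they are in parallel and share one voltage V; the full source current 2 A splits among them.
1/R_par = 1/15 + 1/1100 + 1/33 = 0.09788 S  =>  R_par = 10.22 Ω
V = I × R_par = 2 × 10.22 = 20.43 V
I_R2 = V/R2 = 20.43/1100 = 0.01858 A

Final answer: 0.01858 A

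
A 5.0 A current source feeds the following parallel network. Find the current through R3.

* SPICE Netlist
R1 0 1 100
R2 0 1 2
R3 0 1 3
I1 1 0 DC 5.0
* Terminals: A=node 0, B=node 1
All resistors sit directly between nodes 0 and 1, so they are in parallel and share one voltage V; the full source current 5 A splits among them.
1/R_par = 1/100 + 1/2 + 1/3 = 0.8433 S  =>  R_par = 1.186 Ω
V = I × R_par = 5 × 1.186 = 5.929 V
I_R3 = V/R3 = 5.929/3 = 1.976 A

Final answer: 1.976 A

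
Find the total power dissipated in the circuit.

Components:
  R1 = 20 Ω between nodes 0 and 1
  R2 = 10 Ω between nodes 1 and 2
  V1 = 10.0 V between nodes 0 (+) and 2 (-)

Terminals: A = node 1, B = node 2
Nodal analysis, taking node 2 as the 0 V reference.
Source V1 fixes V_0 = 10 V.
KCL at each unknown node (sum of currents leaving = 0; resistances in Ω):
  Node 1: (V_1 - 10)/20 + (V_1 - 0)/10 = 0
Collecting terms: 0.15 × V_1 = 0.5  =>  V_1 = 3.333 V
Power in each resistor, P = (ΔV)²/R:
  P_R1 = (10 - 3.333)²/20 = 2.222 W
  P_R2 = (3.333 - 0)²/10 = 1.111 W
P_total = P_R1 + P_R2 = 3.333 W

Final answer: 3.333 W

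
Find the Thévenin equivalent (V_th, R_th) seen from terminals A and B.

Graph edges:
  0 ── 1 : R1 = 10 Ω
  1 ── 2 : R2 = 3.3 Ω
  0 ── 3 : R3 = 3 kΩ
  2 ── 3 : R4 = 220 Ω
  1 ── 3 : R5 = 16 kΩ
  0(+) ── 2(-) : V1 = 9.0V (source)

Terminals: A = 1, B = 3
Step 1 — V_th is the open-circuit voltage V_A - V_B (nothing connected across the terminals).
Nodal analysis, taking node 2 as the 0 V reference.
Source V1 fixes V_0 = 9 V.
KCL at each unknown node (sum of currents leaving = 0; resistances in Ω):
  Node 1: (V_1 - 9)/10 + (V_1 - 0)/3.3 + (V_1 - V_3)/16000 = 0
  Node 3: (V_3 - 9)/3000 + (V_3 - 0)/220 + (V_3 - V_1)/16000 = 0
Collecting terms (coefficients in siemens):
  0.4031·V_1 - 0.0000625·V_3 = 0.9
  0.004941·V_3 - 0.0000625·V_1 = 0.003
Determinant D = (0.4031)(0.004941) - (-0.0000625)(-0.0000625) = 0.001992
V_1 = [(0.9)(0.004941) - (-0.0000625)(0.003)]/D = 2.233 V
V_3 = [(0.4031)(0.003) - (0.9)(-0.0000625)]/D = 0.6354 V
V_th = V_1 - V_3 = 2.233 - 0.6354 = 1.597 V
Step 2 — R_th: zero the source — replace V1 by a short circuit (node 2 merges into node 0) — and find the resistance seen between A (node 1) and B (node 3).
Reduce the network between node 1 (A) and node 3 (B) by series/parallel combination:
  Rp1 = R1 ‖ R2 (parallel, both between nodes 0 and 1) = 1/(1/10 + 1/3.3) = 2.481 Ω
  Rp2 = R3 ‖ R4 (parallel, both between nodes 0 and 3) = 1/(1/3000 + 1/220) = 205 Ω
  Rs1 = Rp1 + Rp2 (series, joined only at node 0) = 2.481 + 205 = 207.5 Ω
  Rp3 = R5 ‖ Rs1 (parallel, both between nodes 1 and 3) = 1/(1/16000 + 1/207.5) = 204.8 Ω
R_th = 204.8 Ω

Final answer: V_th = 1.597 V, R_th = 204.8 Ω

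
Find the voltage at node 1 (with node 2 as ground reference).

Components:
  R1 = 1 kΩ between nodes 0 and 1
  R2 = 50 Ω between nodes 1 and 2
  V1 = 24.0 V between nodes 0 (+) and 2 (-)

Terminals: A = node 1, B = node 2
Nodal analysis, taking node 2 as the 0 V reference.
Source V1 fixes V_0 = 24 V.
KCL at each unknown node (sum of currents leaving = 0; resistances in Ω):
  Node 1: (V_1 - 24)/1000 + (V_1 - 0)/50 = 0
Collecting terms: 0.021 × V_1 = 0.024  =>  V_1 = 1.143 V
The requested potential is V_1 = 1.143 V.

Final answer: V_1 = 1.143 V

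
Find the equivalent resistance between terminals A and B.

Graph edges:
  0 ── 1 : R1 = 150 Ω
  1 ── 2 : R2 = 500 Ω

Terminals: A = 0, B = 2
Reduce the network between node 0 (A) and node 2 (B) by series/parallel combination:
  Rs1 = R1 + R2 (series, joined only at node 1) = 150 + 500 = 650 Ω
R_eq = 650 Ω

Final answer: 650 Ω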